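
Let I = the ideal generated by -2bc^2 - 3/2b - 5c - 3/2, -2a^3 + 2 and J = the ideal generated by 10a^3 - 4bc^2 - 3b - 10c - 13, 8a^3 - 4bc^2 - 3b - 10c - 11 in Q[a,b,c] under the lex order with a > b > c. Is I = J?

Yes, the ideals are equal.

Since reduced Gröbner bases are canonical representatives of ideals under a given ordering, it suffices to compute and compare them.
Buchberger on the first generating set:
f_1 = -2bc^2 - 3/2b - 5c - 3/2, LT = bc^2.
f_2 = -2a^3 + 2, LT = a^3.

The S-polynomials (S(f_1,f_2)) all reduce to 0 modulo the current basis, so we have a Gröbner basis.
Inter-reduce: drop elements whose leading term is divisible by another's, tail-reduce, and make monic.
Reduced Gröbner basis: {a^3 - 1, bc^2 + 3/4b + 5/2c + 3/4}.

Buchberger on the second generating set:
h_1 = 10a^3 - 4bc^2 - 3b - 10c - 13, LT = a^3.
h_2 = 8a^3 - 4bc^2 - 3b - 10c - 11, LT = a^3.

S(h_1,h_2): lcm = a^3. S = 1/10bc^2 + 3/40b + 1/4c + 3/40.
  leading term bc^2: no divisor's leading term divides it; move 1/10bc^2 to the remainder.
  leading term b: no divisor's leading term divides it; move 3/40b to the remainder.
  leading term c: no divisor's leading term divides it; move 1/4c to the remainder.
  leading term 1: no divisor's leading term divides it; move 3/40 to the remainder.
  remainder 1/10bc^2 + 3/40b + 1/4c + 3/40 ≠ 0; add k_3 = 1/10bc^2 + 3/40b + 1/4c + 3/40 to the basis.

The other S-polynomials (S(h_1,k_3), S(h_2,k_3)) all reduce to 0 modulo the current basis, so we have a Gröbner basis.
Inter-reduce: drop elements whose leading term is divisible by another's, tail-reduce, and make monic.
Reduced Gröbner basis: {a^3 - 1, bc^2 + 3/4b + 5/2c + 3/4}.

Same reduced basis, so the two generating sets span the same ideal.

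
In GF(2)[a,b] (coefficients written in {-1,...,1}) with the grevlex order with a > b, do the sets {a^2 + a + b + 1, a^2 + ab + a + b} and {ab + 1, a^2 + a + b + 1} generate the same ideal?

For a fixed monomial order, each ideal has a unique reduced Gröbner basis; comparing bases decides equality.
Buchberger on the first generating set:
f_1 = a^2 + a + b + 1, LT = a^2.
f_2 = a^2 + ab + a + b, LT = a^2.

S(f_1,f_2): lcm = a^2. S = ab + 1.
  leading term ab: no divisor's leading term divides it; move ab to the remainder.
  leading term 1: no divisor's leading term divides it; move 1 to the remainder.
  remainder ab + 1 ≠ 0; add g_3 = ab + 1 to the basis.

S(f_1,g_3): lcm = a^2b. S = ab + b^2 + a + b.
  leading term ab: subtract (1)·g_3 from ab + b^2 + a + b → b^2 + a + b + 1
  leading term b^2: no divisor's leading term divides it; move b^2 to the remainder.
  leading term a: no divisor's leading term divides it; move a to the remainder.
  leading term b: no divisor's leading term divides it; move b to the remainder.
  leading term 1: no divisor's leading term divides it; move 1 to the remainder.
  remainder b^2 + a + b + 1 ≠ 0; add g_4 = b^2 + a + b + 1 to the basis.

S(f_2,g_3): lcm = a^2b. S = ab^2 + ab + b^2 + a.
  leading term ab^2: subtract (b)·g_3 from ab^2 + ab + b^2 + a → ab + b^2 + a + b
  leading term ab: subtract (1)·g_3 from ab + b^2 + a + b → b^2 + a + b + 1
  leading term b^2: subtract (1)·g_4 from b^2 + a + b + 1 → 0
  remainder 0.

S(f_1,g_4): leading monomials are coprime, so the S-polynomial reduces to 0 (Buchberger's first criterion).
S(f_2,g_4): leading monomials are coprime, so the S-polynomial reduces to 0 (Buchberger's first criterion).
S(g_3,g_4): lcm = ab^2. S = a^2 + ab + a + b.
  leading term a^2: subtract (1)·f_1 from a^2 + ab + a + b → ab + 1
  leading term ab: subtract (1)·g_3 from ab + 1 → 0
  remainder 0.

Every S-polynomial of the final basis reduces to 0, so we have a Gröbner basis.
Inter-reduce: drop elements whose leading term is divisible by another's, tail-reduce, and make monic.
Reduced Gröbner basis: {a^2 + a + b + 1, ab + 1, b^2 + a + b + 1}.

Buchberger on the second generating set:
h_1 = ab + 1, LT = ab.
h_2 = a^2 + a + b + 1, LT = a^2.

S(h_1,h_2): lcm = a^2b. S = ab + b^2 + a + b.
  leading term ab: subtract (1)·h_1 from ab + b^2 + a + b → b^2 + a + b + 1
  leading term b^2: no divisor's leading term divides it; move b^2 to the remainder.
  leading term a: no divisor's leading term divides it; move a to the remainder.
  leading term b: no divisor's leading term divides it; move b to the remainder.
  leading term 1: no divisor's leading term divides it; move 1 to the remainder.
  remainder b^2 + a + b + 1 ≠ 0; add k_3 = b^2 + a + b + 1 to the basis.

S(h_1,k_3): lcm = ab^2. S = a^2 + ab + a + b.
  leading term a^2: subtract (1)·h_2 from a^2 + ab + a + b → ab + 1
  leading term ab: subtract (1)·h_1 from ab + 1 → 0
  remainder 0.

S(h_2,k_3): leading monomials are coprime, so the S-polynomial reduces to 0 (Buchberger's first criterion).
Every S-polynomial of the final basis reduces to 0, so we have a Gröbner basis.
Inter-reduce: drop elements whose leading term is divisible by another's, tail-reduce, and make monic.
Reduced Gröbner basis: {a^2 + a + b + 1, ab + 1, b^2 + a + b + 1}.

The two bases agree; hence the ideals are identical.

Yes, the ideals are equal.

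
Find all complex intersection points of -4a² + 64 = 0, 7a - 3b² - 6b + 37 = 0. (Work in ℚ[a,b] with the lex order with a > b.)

Compute a lex Gröbner basis by Buchberger's algorithm.
f_1 = -4a² + 64, LT = a².
f_2 = 7a - 3b² - 6b + 37, LT = a.

S(f_1,f_2): lcm = a². S = 3/7ab² + 6/7ab - 37/7a - 16.
  leading term ab²: subtract (3/49b²)·f_2 from 3/7ab² + 6/7ab - 37/7a - 16 → 6/7ab - 37/7a + 9/49b⁴ + 18/49b³ - 111/49b² - 16
  leading term ab: subtract (6/49b)·f_2 from 6/7ab - 37/7a + 9/49b⁴ + 18/49b³ - 111/49b² - 16 → -37/7a + 9/49b⁴ + 36/49b³ - 75/49b² - 222/49b - 16
  leading term a: subtract (-37/49)·f_2 from -37/7a + 9/49b⁴ + 36/49b³ - 75/49b² - 222/49b - 16 → 9/49b⁴ + 36/49b³ - 186/49b² - 444/49b + 585/49
  leading term b⁴: no divisor's leading term divides it; move 9/49b⁴ to the remainder.
  leading term b³: no divisor's leading term divides it; move 36/49b³ to the remainder.
  leading term b²: no divisor's leading term divides it; move -186/49b² to the remainder.
  leading term b: no divisor's leading term divides it; move -444/49b to the remainder.
  leading term 1: no divisor's leading term divides it; move 585/49 to the remainder.
  remainder 9/49b⁴ + 36/49b³ - 186/49b² - 444/49b + 585/49 ≠ 0; add h_3 = 9/49b⁴ + 36/49b³ - 186/49b² - 444/49b + 585/49 to the basis.

The other S-polynomials (S(f_1,h_3), S(f_2,h_3)) all reduce to 0 modulo the current basis, so we have a Gröbner basis.
Inter-reduce: drop elements whose leading term is divisible by another's, tail-reduce, and make monic.
Reduced Gröbner basis: {a - 3/7b² - 6/7b + 37/7, b⁴ + 4b³ - 62/3b² - 148/3b + 65}.

A lex Gröbner basis eliminates variables successively. Here b⁴ + 4b³ - 62/3b² - 148/3b + 65 depends only on b, with roots {-3, 1, -1 + 2*sqrt(51)/3, -2*sqrt(51)/3 - 1}; lifting each root through the earlier basis elements recovers the full solutions.
  b = -3: the earlier basis element becomes a + 4 = 0, giving a = -4 — point (-4, -3).
  b = 1: the earlier basis element becomes a + 4 = 0, giving a = -4 — point (-4, 1).
  b = -1 + 2*sqrt(51)/3: the earlier basis element becomes a - 4 = 0, giving a = 4 — point (4, -1 + 2*sqrt(51)/3).
  b = -2*sqrt(51)/3 - 1: the earlier basis element becomes a - 4 = 0, giving a = 4 — point (4, -2*sqrt(51)/3 - 1).
Each listed point satisfies every original equation (direct substitution).

{(-4, -3), (-4, 1), (4, -1 + 2*sqrt(51)/3), (4, -2*sqrt(51)/3 - 1)}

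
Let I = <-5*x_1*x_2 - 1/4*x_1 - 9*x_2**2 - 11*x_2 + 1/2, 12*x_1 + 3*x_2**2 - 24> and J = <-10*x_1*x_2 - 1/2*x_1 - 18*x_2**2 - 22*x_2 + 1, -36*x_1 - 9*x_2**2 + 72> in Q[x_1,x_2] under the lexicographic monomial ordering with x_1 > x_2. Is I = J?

Yes, the ideals are equal.

Equality of ideals is decidable: compute both reduced Gröbner bases (unique for the ordering) and check whether they agree.
Buchberger on the first generating set:
f_1 = -5*x_1*x_2 - 1/4*x_1 - 9*x_2**2 - 11*x_2 + 1/2, LT = x_1*x_2.
f_2 = 12*x_1 + 3*x_2**2 - 24, LT = x_1.

S(f_1,f_2): lcm = x_1*x_2. S = 1/20*x_1 - 1/4*x_2**3 + 9/5*x_2**2 + 21/5*x_2 - 1/10.
  leading term x_1: subtract (1/240)·f_2 from 1/20*x_1 - 1/4*x_2**3 + 9/5*x_2**2 + 21/5*x_2 - 1/10 → -1/4*x_2**3 + 143/80*x_2**2 + 21/5*x_2
  leading term x_2**3: no divisor's leading term divides it; move -1/4*x_2**3 to the remainder.
  leading term x_2**2: no divisor's leading term divides it; move 143/80*x_2**2 to the remainder.
  leading term x_2: no divisor's leading term divides it; move 21/5*x_2 to the remainder.
  remainder -1/4*x_2**3 + 143/80*x_2**2 + 21/5*x_2 ≠ 0; add g_3 = -1/4*x_2**3 + 143/80*x_2**2 + 21/5*x_2 to the basis.

S(f_1,g_3): lcm = x_1*x_2**3. S = 36/5*x_1*x_2**2 + 84/5*x_1*x_2 + 9/5*x_2**4 + 11/5*x_2**3 - 1/10*x_2**2.
  leading term x_1*x_2**2: subtract (-36/25*x_2)·f_1 from 36/5*x_1*x_2**2 + 84/5*x_1*x_2 + 9/5*x_2**4 + 11/5*x_2**3 - 1/10*x_2**2 → 411/25*x_1*x_2 + 9/5*x_2**4 - 269/25*x_2**3 - 797/50*x_2**2 + 18/25*x_2
  leading term x_1*x_2: subtract (-411/125)·f_1 from 411/25*x_1*x_2 + 9/5*x_2**4 - 269/25*x_2**3 - 797/50*x_2**2 + 18/25*x_2 → -411/500*x_1 + 9/5*x_2**4 - 269/25*x_2**3 - 11383/250*x_2**2 - 4431/125*x_2 + 411/250
  leading term x_1: subtract (-137/2000)·f_2 from -411/500*x_1 + 9/5*x_2**4 - 269/25*x_2**3 - 11383/250*x_2**2 - 4431/125*x_2 + 411/250 → 9/5*x_2**4 - 269/25*x_2**3 - 90653/2000*x_2**2 - 4431/125*x_2
  leading term x_2**4: subtract (-36/5*x_2)·g_3 from 9/5*x_2**4 - 269/25*x_2**3 - 90653/2000*x_2**2 - 4431/125*x_2 → 211/100*x_2**3 - 30173/2000*x_2**2 - 4431/125*x_2
  leading term x_2**3: subtract (-211/25)·g_3 from 211/100*x_2**3 - 30173/2000*x_2**2 - 4431/125*x_2 → 0
  remainder 0.

S(f_2,g_3): leading monomials are coprime, so the S-polynomial reduces to 0 (Buchberger's first criterion).
Every S-polynomial of the final basis reduces to 0, so we have a Gröbner basis.
Inter-reduce: drop elements whose leading term is divisible by another's, tail-reduce, and make monic.
Reduced Gröbner basis: {x_1 + 1/4*x_2**2 - 2, x_2**3 - 143/20*x_2**2 - 84/5*x_2}.

Buchberger on the second generating set:
h_1 = -10*x_1*x_2 - 1/2*x_1 - 18*x_2**2 - 22*x_2 + 1, LT = x_1*x_2.
h_2 = -36*x_1 - 9*x_2**2 + 72, LT = x_1.

S(h_1,h_2): lcm = x_1*x_2. S = 1/20*x_1 - 1/4*x_2**3 + 9/5*x_2**2 + 21/5*x_2 - 1/10.
  leading term x_1: subtract (-1/720)·h_2 from 1/20*x_1 - 1/4*x_2**3 + 9/5*x_2**2 + 21/5*x_2 - 1/10 → -1/4*x_2**3 + 143/80*x_2**2 + 21/5*x_2
  leading term x_2**3: no divisor's leading term divides it; move -1/4*x_2**3 to the remainder.
  leading term x_2**2: no divisor's leading term divides it; move 143/80*x_2**2 to the remainder.
  leading term x_2: no divisor's leading term divides it; move 21/5*x_2 to the remainder.
  remainder -1/4*x_2**3 + 143/80*x_2**2 + 21/5*x_2 ≠ 0; add k_3 = -1/4*x_2**3 + 143/80*x_2**2 + 21/5*x_2 to the basis.

S(h_1,k_3): lcm = x_1*x_2**3. S = 36/5*x_1*x_2**2 + 84/5*x_1*x_2 + 9/5*x_2**4 + 11/5*x_2**3 - 1/10*x_2**2.
  leading term x_1*x_2**2: subtract (-18/25*x_2)·h_1 from 36/5*x_1*x_2**2 + 84/5*x_1*x_2 + 9/5*x_2**4 + 11/5*x_2**3 - 1/10*x_2**2 → 411/25*x_1*x_2 + 9/5*x_2**4 - 269/25*x_2**3 - 797/50*x_2**2 + 18/25*x_2
  leading term x_1*x_2: subtract (-411/250)·h_1 from 411/25*x_1*x_2 + 9/5*x_2**4 - 269/25*x_2**3 - 797/50*x_2**2 + 18/25*x_2 → -411/500*x_1 + 9/5*x_2**4 - 269/25*x_2**3 - 11383/250*x_2**2 - 4431/125*x_2 + 411/250
  leading term x_1: subtract (137/6000)·h_2 from -411/500*x_1 + 9/5*x_2**4 - 269/25*x_2**3 - 11383/250*x_2**2 - 4431/125*x_2 + 411/250 → 9/5*x_2**4 - 269/25*x_2**3 - 90653/2000*x_2**2 - 4431/125*x_2
  leading term x_2**4: subtract (-36/5*x_2)·k_3 from 9/5*x_2**4 - 269/25*x_2**3 - 90653/2000*x_2**2 - 4431/125*x_2 → 211/100*x_2**3 - 30173/2000*x_2**2 - 4431/125*x_2
  leading term x_2**3: subtract (-211/25)·k_3 from 211/100*x_2**3 - 30173/2000*x_2**2 - 4431/125*x_2 → 0
  remainder 0.

S(h_2,k_3): leading monomials are coprime, so the S-polynomial reduces to 0 (Buchberger's first criterion).
Every S-polynomial of the final basis reduces to 0, so we have a Gröbner basis.
Inter-reduce: drop elements whose leading term is divisible by another's, tail-reduce, and make monic.
Reduced Gröbner basis: {x_1 + 1/4*x_2**2 - 2, x_2**3 - 143/20*x_2**2 - 84/5*x_2}.

Same reduced basis, so the two generating sets span the same ideal.
The choice of monomial ordering does not affect the verdict — as long as both bases are computed under the same ordering, their equality decides ideal equality.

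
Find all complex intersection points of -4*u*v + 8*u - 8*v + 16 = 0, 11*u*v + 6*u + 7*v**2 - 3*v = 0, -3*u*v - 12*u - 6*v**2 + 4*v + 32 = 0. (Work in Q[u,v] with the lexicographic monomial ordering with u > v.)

{(-2, 4)}

Compute a lex Gröbner basis by Buchberger's algorithm.
f_1 = -4*u*v + 8*u - 8*v + 16, LT = u*v.
f_2 = 11*u*v + 6*u + 7*v**2 - 3*v, LT = u*v.
f_3 = -3*u*v - 12*u - 6*v**2 + 4*v + 32, LT = u*v.

S(f_1,f_2): lcm = u*v. S = -28/11*u - 7/11*v**2 + 25/11*v - 4.
  leading term u: no divisor's leading term divides it; move -28/11*u to the remainder.
  leading term v**2: no divisor's leading term divides it; move -7/11*v**2 to the remainder.
  leading term v: no divisor's leading term divides it; move 25/11*v to the remainder.
  leading term 1: no divisor's leading term divides it; move -4 to the remainder.
  remainder -28/11*u - 7/11*v**2 + 25/11*v - 4 ≠ 0; add h_4 = -28/11*u - 7/11*v**2 + 25/11*v - 4 to the basis.

S(f_1,f_3): lcm = u*v. S = -6*u - 2*v**2 + 10/3*v + 20/3.
  leading term u: subtract (33/14)·h_4 from -6*u - 2*v**2 + 10/3*v + 20/3 → -1/2*v**2 - 85/42*v + 338/21
  leading term v**2: no divisor's leading term divides it; move -1/2*v**2 to the remainder.
  leading term v: no divisor's leading term divides it; move -85/42*v to the remainder.
  leading term 1: no divisor's leading term divides it; move 338/21 to the remainder.
  remainder -1/2*v**2 - 85/42*v + 338/21 ≠ 0; add h_5 = -1/2*v**2 - 85/42*v + 338/21 to the basis.

S(f_1,h_4): lcm = u*v. S = -2*u - 1/4*v**3 + 25/28*v**2 + 3/7*v - 4.
  leading term u: subtract (11/14)·h_4 from -2*u - 1/4*v**3 + 25/28*v**2 + 3/7*v - 4 → -1/4*v**3 + 39/28*v**2 - 19/14*v - 6/7
  leading term v**3: subtract (1/2*v)·h_5 from -1/4*v**3 + 39/28*v**2 - 19/14*v - 6/7 → 101/42*v**2 - 395/42*v - 6/7
  leading term v**2: subtract (-101/21)·h_5 from 101/42*v**2 - 395/42*v - 6/7 → -8440/441*v + 33760/441
  leading term v: no divisor's leading term divides it; move -8440/441*v to the remainder.
  leading term 1: no divisor's leading term divides it; move 33760/441 to the remainder.
  remainder -8440/441*v + 33760/441 ≠ 0; add h_6 = -8440/441*v + 33760/441 to the basis.

The other S-polynomials (S(f_2,f_3), S(f_2,h_4), S(f_3,h_4), S(f_1,h_5), S(f_2,h_5), S(f_3,h_5), S(h_4,h_5), S(f_1,h_6), S(f_2,h_6), S(f_3,h_6), S(h_4,h_6), S(h_5,h_6)) all reduce to 0 modulo the current basis, so we have a Gröbner basis.
Inter-reduce: drop elements whose leading term is divisible by another's, tail-reduce, and make monic.
Reduced Gröbner basis: {u + 2, v - 4}.

Elimination: the polynomial v - 4 lies in the elimination ideal for v, so v ∈ {4}. For each such v, the remaining basis elements (now univariate) give the rest of the solution.
  v = 4: the earlier basis element becomes u + 2 = 0, giving u = -2 — point (-2, 4).
Check: every point annihilates each of the original generators.
This is the nonlinear analogue of row-reducing a linear system.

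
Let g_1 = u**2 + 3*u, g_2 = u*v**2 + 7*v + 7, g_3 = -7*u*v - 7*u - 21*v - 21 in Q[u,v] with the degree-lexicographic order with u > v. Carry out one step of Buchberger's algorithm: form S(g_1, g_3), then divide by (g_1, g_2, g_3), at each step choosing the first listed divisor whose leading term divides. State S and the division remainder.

lcm(LM(g_1), LM(g_3)) = u**2*v.
S = (lcm/LT(g_1))·g_1 − (lcm/LT(g_3))·g_3 = -u**2 - 3*u.
Reduce S modulo (g_1, g_2, g_3) in that order:
  leading term u**2: subtract (-1)·g_1 from -u**2 - 3*u → 0
The remainder is 0, so this S-polynomial contributes no new basis element.

S(g_1, g_3) = -u**2 - 3*u; remainder on division = 0.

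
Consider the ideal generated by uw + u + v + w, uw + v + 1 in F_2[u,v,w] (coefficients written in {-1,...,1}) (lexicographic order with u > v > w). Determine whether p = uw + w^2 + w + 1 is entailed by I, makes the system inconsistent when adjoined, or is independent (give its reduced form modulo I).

First compute the reduced Gröbner basis of I by Buchberger's algorithm.
f_1 = uw + u + v + w, LT = uw.
f_2 = uw + v + 1, LT = uw.

S(f_1,f_2): lcm = uw. S = u + w + 1.
  reduce S modulo (f_1, f_2):
  remainder u + w + 1 ≠ 0; add h_3 = u + w + 1 to the basis.

S(f_1,h_3): lcm = uw. S = u + v + w^2.
  reduce S modulo (f_1, f_2, h_3):
  remainder v + w^2 + w + 1 ≠ 0; add h_4 = v + w^2 + w + 1 to the basis.

The other S-polynomials (S(f_2,h_3), S(f_1,h_4), S(f_2,h_4), S(h_3,h_4)) all reduce to 0 modulo the current basis, so we have a Gröbner basis.
Inter-reduce: drop elements whose leading term is divisible by another's, tail-reduce, and make monic.
Reduced Gröbner basis: {u + w + 1, v + w^2 + w + 1}.
Label its elements g_1 = u + w + 1, g_2 = v + w^2 + w + 1.

Reduce p = uw + w^2 + w + 1 modulo G:
  leading term uw: subtract (w)·g_1 from uw + w^2 + w + 1 → 1
  leading term 1: no divisor's leading term divides it; move 1 to the remainder.
  normal form = 1.
The normal form is nonzero, so p ∉ I. Since p minus its normal form lies in I, I + (p) = I + (r) where r = 1; decide whether this ideal is the whole ring.
Here r = 1 is a nonzero constant, hence a unit: 1 ∈ I + (p), the Gröbner basis of I + (p) is {1}, and the enlarged system has no common solution — adjoining p is inconsistent.

The remainder on division by a Gröbner basis is unique — it is the normal form.

Adjoining uw + w^2 + w + 1 makes the ideal the whole ring: the system is inconsistent.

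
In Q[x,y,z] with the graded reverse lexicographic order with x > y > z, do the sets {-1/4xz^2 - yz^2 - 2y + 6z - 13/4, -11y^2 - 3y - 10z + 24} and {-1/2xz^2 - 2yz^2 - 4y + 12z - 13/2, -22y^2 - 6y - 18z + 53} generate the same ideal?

No, the ideals differ.

Two ideals are equal iff their reduced Gröbner bases coincide (the reduced basis is unique for a fixed ordering).
Buchberger on the first generating set:
f_1 = -1/4xz^2 - yz^2 - 2y + 6z - 13/4, LT = xz^2.
f_2 = -11y^2 - 3y - 10z + 24, LT = y^2.

The S-polynomials (S(f_1,f_2)) all reduce to 0 modulo the current basis, so we have a Gröbner basis.
Inter-reduce: drop elements whose leading term is divisible by another's, tail-reduce, and make monic.
Reduced Gröbner basis: {xz^2 + 4yz^2 + 8y - 24z + 13, y^2 + 3/11y + 10/11z - 24/11}.

Buchberger on the second generating set:
h_1 = -1/2xz^2 - 2yz^2 - 4y + 12z - 13/2, LT = xz^2.
h_2 = -22y^2 - 6y - 18z + 53, LT = y^2.

The S-polynomials (S(h_1,h_2)) all reduce to 0 modulo the current basis, so we have a Gröbner basis.
Inter-reduce: drop elements whose leading term is divisible by another's, tail-reduce, and make monic.
Reduced Gröbner basis: {xz^2 + 4yz^2 + 8y - 24z + 13, y^2 + 3/11y + 9/11z - 53/22}.

These differ, so the ideals are not equal.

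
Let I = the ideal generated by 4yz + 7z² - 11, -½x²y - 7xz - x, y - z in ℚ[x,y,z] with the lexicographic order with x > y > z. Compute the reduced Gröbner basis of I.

G = {x² + 2xz + 14x, y - z, z² - 1}

The reduced Gröbner basis is the canonical form of the ideal for this ordering.

f_1 = 4yz + 7z² - 11, LT = yz.
f_2 = -½x²y - 7xz - x, LT = x²y.
f_3 = y - z, LT = y.

S(f_1,f_2): lcm = x²yz. S = 7/4x²z² - 11/4x² - 14xz² - 2xz.
  leading term x²z²: no divisor's leading term divides it; move 7/4x²z² to the remainder.
  leading term x²: no divisor's leading term divides it; move -11/4x² to the remainder.
  leading term xz²: no divisor's leading term divides it; move -14xz² to the remainder.
  leading term xz: no divisor's leading term divides it; move -2xz to the remainder.
  remainder 7/4x²z² - 11/4x² - 14xz² - 2xz ≠ 0; add g_4 = 7/4x²z² - 11/4x² - 14xz² - 2xz to the basis.

S(f_1,f_3): lcm = yz. S = 11/4z² - 11/4.
  leading term z²: no divisor's leading term divides it; move 11/4z² to the remainder.
  leading term 1: no divisor's leading term divides it; move -11/4 to the remainder.
  remainder 11/4z² - 11/4 ≠ 0; add g_5 = 11/4z² - 11/4 to the basis.

S(f_2,f_3): lcm = x²y. S = x²z + 14xz + 2x.
  leading term x²z: no divisor's leading term divides it; move x²z to the remainder.
  leading term xz: no divisor's leading term divides it; move 14xz to the remainder.
  leading term x: no divisor's leading term divides it; move 2x to the remainder.
  remainder x²z + 14xz + 2x ≠ 0; add g_6 = x²z + 14xz + 2x to the basis.

S(g_4,g_5): lcm = x²z². S = -4/7x² - 8xz² - 8/7xz.
  leading term x²: no divisor's leading term divides it; move -4/7x² to the remainder.
  leading term xz²: subtract (-32/11x)·g_5 from -8xz² - 8/7xz → -8/7xz - 8x
  leading term xz: no divisor's leading term divides it; move -8/7xz to the remainder.
  leading term x: no divisor's leading term divides it; move -8x to the remainder.
  remainder -4/7x² - 8/7xz - 8x ≠ 0; add g_7 = -4/7x² - 8/7xz - 8x to the basis.

The other S-polynomials (S(f_1,g_4), S(f_2,g_4), S(f_3,g_4), S(f_1,g_5), S(f_2,g_5), S(f_3,g_5), S(f_1,g_6), S(f_2,g_6), S(f_3,g_6), S(g_4,g_6), S(g_5,g_6), S(f_1,g_7), S(f_2,g_7), S(f_3,g_7), S(g_4,g_7), S(g_5,g_7), S(g_6,g_7)) all reduce to 0 modulo the current basis, so we have a Gröbner basis.
Inter-reduce: drop elements whose leading term is divisible by another's, tail-reduce, and make monic.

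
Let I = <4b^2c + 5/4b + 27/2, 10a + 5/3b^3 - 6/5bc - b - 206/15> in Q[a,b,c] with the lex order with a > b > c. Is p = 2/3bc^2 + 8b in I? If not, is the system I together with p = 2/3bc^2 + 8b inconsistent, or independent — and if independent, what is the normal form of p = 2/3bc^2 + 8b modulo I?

First compute the reduced Gröbner basis of I by Buchberger's algorithm.
f_1 = 4b^2c + 5/4b + 27/2, LT = b^2c.
f_2 = 10a + 5/3b^3 - 6/5bc - b - 206/15, LT = a.

The S-polynomials (S(f_1,f_2)) all reduce to 0 modulo the current basis, so we have a Gröbner basis.
Inter-reduce: drop elements whose leading term is divisible by another's, tail-reduce, and make monic.
Reduced Gröbner basis: {a + 1/6b^3 - 3/25bc - 1/10b - 103/75, b^2c + 5/16b + 27/8}.
Label its elements g_1 = a + 1/6b^3 - 3/25bc - 1/10b - 103/75, g_2 = b^2c + 5/16b + 27/8.

Reduce p = 2/3bc^2 + 8b modulo G:
  leading term bc^2: no divisor's leading term divides it; move 2/3bc^2 to the remainder.
  leading term b: no divisor's leading term divides it; move 8b to the remainder.
  normal form = 2/3bc^2 + 8b.
The normal form is nonzero, so p ∉ I. Since p minus its normal form lies in I, I + (p) = I + (r) where r = 2/3bc^2 + 8b; decide whether this ideal is the whole ring.
Run Buchberger on G together with r (pairs among the g_i already reduce to 0 since G is a Gröbner basis):
g_1 = a + 1/6b^3 - 3/25bc - 1/10b - 103/75, LT = a.
g_2 = b^2c + 5/16b + 27/8, LT = b^2c.
r = 2/3bc^2 + 8b, LT = bc^2.

S(g_2,r): lcm = b^2c^2. S = -12b^2 + 5/16bc + 27/8c.
  leading term b^2: no divisor's leading term divides it; move -12b^2 to the remainder.
  leading term bc: no divisor's leading term divides it; move 5/16bc to the remainder.
  leading term c: no divisor's leading term divides it; move 27/8c to the remainder.
  remainder -12b^2 + 5/16bc + 27/8c ≠ 0; add m_4 = -12b^2 + 5/16bc + 27/8c to the basis.

S(g_2,m_4): lcm = b^2c. S = 5/192bc^2 + 5/16b + 9/32c^2 + 27/8.
  leading term bc^2: subtract (5/128)·r from 5/192bc^2 + 5/16b + 9/32c^2 + 27/8 → 9/32c^2 + 27/8
  leading term c^2: no divisor's leading term divides it; move 9/32c^2 to the remainder.
  leading term 1: no divisor's leading term divides it; move 27/8 to the remainder.
  remainder 9/32c^2 + 27/8 ≠ 0; add m_5 = 9/32c^2 + 27/8 to the basis.

The other S-polynomials (S(g_1,g_2), S(g_1,r), S(g_1,m_4), S(r,m_4), S(g_1,m_5), S(g_2,m_5), S(r,m_5), S(m_4,m_5)) all reduce to 0 modulo the current basis, so we have a Gröbner basis.
Inter-reduce: drop elements whose leading term is divisible by another's, tail-reduce, and make monic.
Reduced Gröbner basis: {a - 117/1600bc - 9341/92160b - 106597/76800, b^2 - 5/192bc - 9/32c, c^2 + 12}.
The reduced Gröbner basis of I + (p) is {a - 117/1600bc - 9341/92160b - 106597/76800, b^2 - 5/192bc - 9/32c, c^2 + 12} ≠ {1}, a proper ideal, so the enlarged system stays consistent: p is independent of I, with normal form 2/3bc^2 + 8b.

2/3bc^2 + 8b is independent of I; its normal form modulo I is 2/3bc^2 + 8b.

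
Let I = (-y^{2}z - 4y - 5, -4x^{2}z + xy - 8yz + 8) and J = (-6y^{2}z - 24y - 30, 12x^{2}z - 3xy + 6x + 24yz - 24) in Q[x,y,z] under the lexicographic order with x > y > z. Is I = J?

No, the ideals differ.

For a fixed monomial order, each ideal has a unique reduced Gröbner basis; comparing bases decides equality.
Buchberger on the first generating set:
f_1 = -y^{2}z - 4y - 5, LT = y^{2}z.
f_2 = -4x^{2}z + xy - 8yz + 8, LT = x^{2}z.

S(f_1,f_2): lcm = x^{2}y^{2}z. S = 4x^{2}y + 5x^{2} + \tfrac{1}{4}xy^{3} - 2y^{3}z + 2y^{2}.
  leading term x^{2}y: no divisor's leading term divides it; move 4x^{2}y to the remainder.
  leading term x^{2}: no divisor's leading term divides it; move 5x^{2} to the remainder.
  leading term xy^{3}: no divisor's leading term divides it; move \tfrac{1}{4}xy^{3} to the remainder.
  leading term y^{3}z: subtract (2y)·f_1 from -2y^{3}z + 2y^{2} → 10y^{2} + 10y
  leading term y^{2}: no divisor's leading term divides it; move 10y^{2} to the remainder.
  leading term y: no divisor's leading term divides it; move 10y to the remainder.
  remainder 4x^{2}y + 5x^{2} + \tfrac{1}{4}xy^{3} + 10y^{2} + 10y ≠ 0; add g_3 = 4x^{2}y + 5x^{2} + \tfrac{1}{4}xy^{3} + 10y^{2} + 10y to the basis.

The other S-polynomials (S(f_1,g_3), S(f_2,g_3)) all reduce to 0 modulo the current basis, so we have a Gröbner basis.
Inter-reduce: drop elements whose leading term is divisible by another's, tail-reduce, and make monic.
Reduced Gröbner basis: {x^{2}y + \tfrac{5}{4}x^{2} + \tfrac{1}{16}xy^{3} + \tfrac{5}{2}y^{2} + \tfrac{5}{2}y, x^{2}z - \tfrac{1}{4}xy + 2yz - 2, y^{2}z + 4y + 5}.

Buchberger on the second generating set:
h_1 = -6y^{2}z - 24y - 30, LT = y^{2}z.
h_2 = 12x^{2}z - 3xy + 6x + 24yz - 24, LT = x^{2}z.

S(h_1,h_2): lcm = x^{2}y^{2}z. S = 4x^{2}y + 5x^{2} + \tfrac{1}{4}xy^{3} - \tfrac{1}{2}xy^{2} - 2y^{3}z + 2y^{2}.
  leading term x^{2}y: no divisor's leading term divides it; move 4x^{2}y to the remainder.
  leading term x^{2}: no divisor's leading term divides it; move 5x^{2} to the remainder.
  leading term xy^{3}: no divisor's leading term divides it; move \tfrac{1}{4}xy^{3} to the remainder.
  leading term xy^{2}: no divisor's leading term divides it; move -\tfrac{1}{2}xy^{2} to the remainder.
  leading term y^{3}z: subtract (\tfrac{1}{3}y)·h_1 from -2y^{3}z + 2y^{2} → 10y^{2} + 10y
  leading term y^{2}: no divisor's leading term divides it; move 10y^{2} to the remainder.
  leading term y: no divisor's leading term divides it; move 10y to the remainder.
  remainder 4x^{2}y + 5x^{2} + \tfrac{1}{4}xy^{3} - \tfrac{1}{2}xy^{2} + 10y^{2} + 10y ≠ 0; add k_3 = 4x^{2}y + 5x^{2} + \tfrac{1}{4}xy^{3} - \tfrac{1}{2}xy^{2} + 10y^{2} + 10y to the basis.

The other S-polynomials (S(h_1,k_3), S(h_2,k_3)) all reduce to 0 modulo the current basis, so we have a Gröbner basis.
Inter-reduce: drop elements whose leading term is divisible by another's, tail-reduce, and make monic.
Reduced Gröbner basis: {x^{2}y + \tfrac{5}{4}x^{2} + \tfrac{1}{16}xy^{3} - \tfrac{1}{8}xy^{2} + \tfrac{5}{2}y^{2} + \tfrac{5}{2}y, x^{2}z - \tfrac{1}{4}xy + \tfrac{1}{2}x + 2yz - 2, y^{2}z + 4y + 5}.

Since the reduced bases disagree, the two ideals are not the same.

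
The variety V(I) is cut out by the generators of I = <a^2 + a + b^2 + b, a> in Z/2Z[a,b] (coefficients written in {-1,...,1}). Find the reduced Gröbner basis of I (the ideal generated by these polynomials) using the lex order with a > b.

G = {a, b^2 + b}

The reduced Gröbner basis is the canonical form of the ideal for this ordering.

f_1 = a^2 + a + b^2 + b, LT = a^2.
f_2 = a, LT = a.

S(f_1,f_2): lcm = a^2. S = a + b^2 + b.
  leading term a: subtract (1)·f_2 from a + b^2 + b → b^2 + b
  leading term b^2: no divisor's leading term divides it; move b^2 to the remainder.
  leading term b: no divisor's leading term divides it; move b to the remainder.
  remainder b^2 + b ≠ 0; add g_3 = b^2 + b to the basis.

The other S-polynomials (S(f_1,g_3), S(f_2,g_3)) all reduce to 0 modulo the current basis, so we have a Gröbner basis.
Inter-reduce: drop elements whose leading term is divisible by another's, tail-reduce, and make monic.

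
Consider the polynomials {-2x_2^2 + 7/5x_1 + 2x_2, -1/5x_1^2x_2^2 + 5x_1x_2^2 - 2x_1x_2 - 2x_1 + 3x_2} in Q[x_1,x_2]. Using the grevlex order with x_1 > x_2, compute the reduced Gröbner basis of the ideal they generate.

f_1 = -2x_2^2 + 7/5x_1 + 2x_2, LT = x_2^2.
f_2 = -1/5x_1^2x_2^2 + 5x_1x_2^2 - 2x_1x_2 - 2x_1 + 3x_2, LT = x_1^2x_2^2.

S(f_1,f_2): lcm = x_1^2x_2^2. S = -7/10x_1^3 - x_1^2x_2 + 25x_1x_2^2 - 10x_1x_2 - 10x_1 + 15x_2.
  reduce S modulo (f_1, f_2):
  remainder -7/10x_1^3 - x_1^2x_2 + 35/2x_1^2 + 15x_1x_2 - 10x_1 + 15x_2 ≠ 0; add g_3 = -7/10x_1^3 - x_1^2x_2 + 35/2x_1^2 + 15x_1x_2 - 10x_1 + 15x_2 to the basis.

The other S-polynomials (S(f_1,g_3), S(f_2,g_3)) all reduce to 0 modulo the current basis, so we have a Gröbner basis.
Inter-reduce: drop elements whose leading term is divisible by another's, tail-reduce, and make monic.

G = {x_1^3 + 10/7x_1^2x_2 - 25x_1^2 - 150/7x_1x_2 + 100/7x_1 - 150/7x_2, x_2^2 - 7/10x_1 - x_2}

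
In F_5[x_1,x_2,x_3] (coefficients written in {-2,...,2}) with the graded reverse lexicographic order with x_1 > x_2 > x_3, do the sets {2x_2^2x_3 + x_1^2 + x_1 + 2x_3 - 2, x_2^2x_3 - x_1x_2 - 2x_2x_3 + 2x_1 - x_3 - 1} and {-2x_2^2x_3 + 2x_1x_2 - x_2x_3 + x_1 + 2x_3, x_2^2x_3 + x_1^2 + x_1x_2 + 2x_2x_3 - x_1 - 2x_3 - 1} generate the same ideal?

No, the ideals differ.

For a fixed monomial order, each ideal has a unique reduced Gröbner basis; comparing bases decides equality.
Buchberger on the first generating set:
f_1 = 2x_2^2x_3 + x_1^2 + x_1 + 2x_3 - 2, LT = x_2^2x_3.
f_2 = x_2^2x_3 - x_1x_2 - 2x_2x_3 + 2x_1 - x_3 - 1, LT = x_2^2x_3.

S(f_1,f_2): lcm = x_2^2x_3. S = -2x_1^2 + x_1x_2 + 2x_2x_3 + x_1 + 2x_3.
  reduce S modulo (f_1, f_2):
  remainder -2x_1^2 + x_1x_2 + 2x_2x_3 + x_1 + 2x_3 ≠ 0; add g_3 = -2x_1^2 + x_1x_2 + 2x_2x_3 + x_1 + 2x_3 to the basis.

The other S-polynomials (S(f_1,g_3), S(f_2,g_3)) all reduce to 0 modulo the current basis, so we have a Gröbner basis.
Inter-reduce: drop elements whose leading term is divisible by another's, tail-reduce, and make monic.
Reduced Gröbner basis: {x_2^2x_3 - x_1x_2 - 2x_2x_3 + 2x_1 - x_3 - 1, x_1^2 + 2x_1x_2 - x_2x_3 + 2x_1 - x_3}.

Buchberger on the second generating set:
h_1 = -2x_2^2x_3 + 2x_1x_2 - x_2x_3 + x_1 + 2x_3, LT = x_2^2x_3.
h_2 = x_2^2x_3 + x_1^2 + x_1x_2 + 2x_2x_3 - x_1 - 2x_3 - 1, LT = x_2^2x_3.

S(h_1,h_2): lcm = x_2^2x_3. S = -x_1^2 - 2x_1x_2 + x_2x_3 - 2x_1 + x_3 + 1.
  reduce S modulo (h_1, h_2):
  remainder -x_1^2 - 2x_1x_2 + x_2x_3 - 2x_1 + x_3 + 1 ≠ 0; add k_3 = -x_1^2 - 2x_1x_2 + x_2x_3 - 2x_1 + x_3 + 1 to the basis.

The other S-polynomials (S(h_1,k_3), S(h_2,k_3)) all reduce to 0 modulo the current basis, so we have a Gröbner basis.
Inter-reduce: drop elements whose leading term is divisible by another's, tail-reduce, and make monic.
Reduced Gröbner basis: {x_2^2x_3 - x_1x_2 - 2x_2x_3 + 2x_1 - x_3, x_1^2 + 2x_1x_2 - x_2x_3 + 2x_1 - x_3 - 1}.

Since the reduced bases disagree, the two ideals are not the same.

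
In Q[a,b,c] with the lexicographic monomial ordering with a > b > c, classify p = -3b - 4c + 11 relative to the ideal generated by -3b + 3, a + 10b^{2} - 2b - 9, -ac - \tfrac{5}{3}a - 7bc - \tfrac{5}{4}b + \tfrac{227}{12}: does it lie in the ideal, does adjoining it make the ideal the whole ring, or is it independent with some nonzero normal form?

-3b - 4c + 11 lies in I (it reduces to 0).

First compute the reduced Gröbner basis of I by Buchberger's algorithm.
f_1 = -3b + 3, LT = b.
f_2 = a + 10b^{2} - 2b - 9, LT = a.
f_3 = -ac - \tfrac{5}{3}a - 7bc - \tfrac{5}{4}b + \tfrac{227}{12}, LT = ac.

S(f_2,f_3): lcm = ac. S = -\tfrac{5}{3}a + 10b^{2}c - 9bc - \tfrac{5}{4}b - 9c + \tfrac{227}{12}.
  leading term a: subtract (-\tfrac{5}{3})·f_2 from -\tfrac{5}{3}a + 10b^{2}c - 9bc - \tfrac{5}{4}b - 9c + \tfrac{227}{12} → 10b^{2}c + \tfrac{50}{3}b^{2} - 9bc - \tfrac{55}{12}b - 9c + \tfrac{47}{12}
  leading term b^{2}c: subtract (-\tfrac{10}{3}bc)·f_1 from 10b^{2}c + \tfrac{50}{3}b^{2} - 9bc - \tfrac{55}{12}b - 9c + \tfrac{47}{12} → \tfrac{50}{3}b^{2} + bc - \tfrac{55}{12}b - 9c + \tfrac{47}{12}
  leading term b^{2}: subtract (-\tfrac{50}{9}b)·f_1 from \tfrac{50}{3}b^{2} + bc - \tfrac{55}{12}b - 9c + \tfrac{47}{12} → bc + \tfrac{145}{12}b - 9c + \tfrac{47}{12}
  leading term bc: subtract (-\tfrac{1}{3}c)·f_1 from bc + \tfrac{145}{12}b - 9c + \tfrac{47}{12} → \tfrac{145}{12}b - 8c + \tfrac{47}{12}
  leading term b: subtract (-\tfrac{145}{36})·f_1 from \tfrac{145}{12}b - 8c + \tfrac{47}{12} → -8c + 16
  leading term c: no divisor's leading term divides it; move -8c to the remainder.
  leading term 1: no divisor's leading term divides it; move 16 to the remainder.
  remainder -8c + 16 ≠ 0; add h_4 = -8c + 16 to the basis.

The other S-polynomials (S(f_1,f_2), S(f_1,f_3), S(f_1,h_4), S(f_2,h_4), S(f_3,h_4)) all reduce to 0 modulo the current basis, so we have a Gröbner basis.
Inter-reduce: drop elements whose leading term is divisible by another's, tail-reduce, and make monic.
Reduced Gröbner basis: {a - 1, b - 1, c - 2}.
Label its elements g_1 = a - 1, g_2 = b - 1, g_3 = c - 2.

Reduce p = -3b - 4c + 11 modulo G:
  leading term b: subtract (-3)·g_2 from -3b - 4c + 11 → -4c + 8
  leading term c: subtract (-4)·g_3 from -4c + 8 → 0
  normal form = 0.
Since the normal form is 0, p ∈ I.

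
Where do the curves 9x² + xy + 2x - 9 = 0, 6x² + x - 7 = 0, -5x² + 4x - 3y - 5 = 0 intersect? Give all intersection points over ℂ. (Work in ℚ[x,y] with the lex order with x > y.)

{(1, -2)}

Compute a lex Gröbner basis by Buchberger's algorithm.
f_1 = 9x² + xy + 2x - 9, LT = x².
f_2 = 6x² + x - 7, LT = x².
f_3 = -5x² + 4x - 3y - 5, LT = x².

S(f_1,f_2): lcm = x². S = 1/9xy + 1/18x + ⅙.
  leading term xy: no divisor's leading term divides it; move 1/9xy to the remainder.
  leading term x: no divisor's leading term divides it; move 1/18x to the remainder.
  leading term 1: no divisor's leading term divides it; move ⅙ to the remainder.
  remainder 1/9xy + 1/18x + ⅙ ≠ 0; add h_4 = 1/9xy + 1/18x + ⅙ to the basis.

S(f_1,f_3): lcm = x². S = 1/9xy + 46/45x - ⅗y - 2.
  leading term xy: subtract (1)·h_4 from 1/9xy + 46/45x - ⅗y - 2 → 29/30x - ⅗y - 13/6
  leading term x: no divisor's leading term divides it; move 29/30x to the remainder.
  leading term y: no divisor's leading term divides it; move -⅗y to the remainder.
  leading term 1: no divisor's leading term divides it; move -13/6 to the remainder.
  remainder 29/30x - ⅗y - 13/6 ≠ 0; add h_5 = 29/30x - ⅗y - 13/6 to the basis.

S(f_2,f_3): lcm = x². S = 29/30x - ⅗y - 13/6.
  leading term x: subtract (1)·h_5 from 29/30x - ⅗y - 13/6 → 0
  remainder 0.

S(f_1,h_4): lcm = x²y. S = -½x² + 1/9xy² + 2/9xy - 3/2x - y.
  leading term x²: subtract (-1/18)·f_1 from -½x² + 1/9xy² + 2/9xy - 3/2x - y → 1/9xy² + 5/18xy - 25/18x - y - ½
  leading term xy²: subtract (y)·h_4 from 1/9xy² + 5/18xy - 25/18x - y - ½ → 2/9xy - 25/18x - 7/6y - ½
  leading term xy: subtract (2)·h_4 from 2/9xy - 25/18x - 7/6y - ½ → -3/2x - 7/6y - ⅚
  leading term x: subtract (-45/29)·h_5 from -3/2x - 7/6y - ⅚ → -365/174y - 365/87
  leading term y: no divisor's leading term divides it; move -365/174y to the remainder.
  leading term 1: no divisor's leading term divides it; move -365/87 to the remainder.
  remainder -365/174y - 365/87 ≠ 0; add h_6 = -365/174y - 365/87 to the basis.

S(f_2,h_4): lcm = x²y. S = -½x² + ⅙xy - 3/2x - 7/6y.
  leading term x²: subtract (-1/18)·f_1 from -½x² + ⅙xy - 3/2x - 7/6y → 2/9xy - 25/18x - 7/6y - ½
  leading term xy: subtract (2)·h_4 from 2/9xy - 25/18x - 7/6y - ½ → -3/2x - 7/6y - ⅚
  leading term x: subtract (-45/29)·h_5 from -3/2x - 7/6y - ⅚ → -365/174y - 365/87
  leading term y: subtract (1)·h_6 from -365/174y - 365/87 → 0
  remainder 0.

S(f_3,h_4): lcm = x²y. S = -½x² - ⅘xy - 3/2x + ⅗y² + y.
  leading term x²: subtract (-1/18)·f_1 from -½x² - ⅘xy - 3/2x + ⅗y² + y → -67/90xy - 25/18x + ⅗y² + y - ½
  leading term xy: subtract (-67/10)·h_4 from -67/90xy - 25/18x + ⅗y² + y - ½ → -61/60x + ⅗y² + y + 37/60
  leading term x: subtract (-61/58)·h_5 from -61/60x + ⅗y² + y + 37/60 → ⅗y² + 107/290y - 241/145
  leading term y²: subtract (-522/1825y)·h_6 from ⅗y² + 107/290y - 241/145 → -241/290y - 241/145
  leading term y: subtract (723/1825)·h_6 from -241/290y - 241/145 → 0
  remainder 0.

S(f_1,h_5): lcm = x². S = 191/261xy + 643/261x - 1.
  leading term xy: subtract (191/29)·h_4 from 191/261xy + 643/261x - 1 → 365/174x - 365/174
  leading term x: subtract (1825/841)·h_5 from 365/174x - 365/174 → 1095/841y + 2190/841
  leading term y: subtract (-18/29)·h_6 from 1095/841y + 2190/841 → 0
  remainder 0.

S(f_2,h_5): lcm = x². S = 18/29xy + 419/174x - 7/6.
  leading term xy: subtract (162/29)·h_4 from 18/29xy + 419/174x - 7/6 → 365/174x - 365/174
  leading term x: subtract (1825/841)·h_5 from 365/174x - 365/174 → 1095/841y + 2190/841
  leading term y: subtract (-18/29)·h_6 from 1095/841y + 2190/841 → 0
  remainder 0.

S(f_3,h_5): lcm = x². S = 18/29xy + 209/145x + ⅗y + 1.
  leading term xy: subtract (162/29)·h_4 from 18/29xy + 209/145x + ⅗y + 1 → 164/145x + ⅗y + 2/29
  leading term x: subtract (984/841)·h_5 from 164/145x + ⅗y + 2/29 → 1095/841y + 2190/841
  leading term y: subtract (-18/29)·h_6 from 1095/841y + 2190/841 → 0
  remainder 0.

S(h_4,h_5): lcm = xy. S = ½x + 18/29y² + 65/29y + 3/2.
  leading term x: subtract (15/29)·h_5 from ½x + 18/29y² + 65/29y + 3/2 → 18/29y² + 74/29y + 76/29
  leading term y²: subtract (-108/365y)·h_6 from 18/29y² + 74/29y + 76/29 → 38/29y + 76/29
  leading term y: subtract (-228/365)·h_6 from 38/29y + 76/29 → 0
  remainder 0.

S(f_1,h_6): leading monomials are coprime, so the S-polynomial reduces to 0 (Buchberger's first criterion).
S(f_2,h_6): leading monomials are coprime, so the S-polynomial reduces to 0 (Buchberger's first criterion).
S(f_3,h_6): leading monomials are coprime, so the S-polynomial reduces to 0 (Buchberger's first criterion).
S(h_4,h_6): lcm = xy. S = -3/2x + 3/2.
  leading term x: subtract (-45/29)·h_5 from -3/2x + 3/2 → -27/29y - 54/29
  leading term y: subtract (162/365)·h_6 from -27/29y - 54/29 → 0
  remainder 0.

S(h_5,h_6): leading monomials are coprime, so the S-polynomial reduces to 0 (Buchberger's first criterion).
Every S-polynomial of the final basis reduces to 0, so we have a Gröbner basis.
Inter-reduce: drop elements whose leading term is divisible by another's, tail-reduce, and make monic.
Reduced Gröbner basis: {x - 1, y + 2}.

From the last basis element, y + 2 = 0, so y takes values in {-2}. Each choice, substituted upward through the basis, yields the corresponding point(s) of the solution set.
  y = -2: the earlier basis element becomes x - 1 = 0, giving x = 1 — point (1, -2).
Each listed point satisfies every original equation (direct substitution).
Zero-dimensionality of the ideal guarantees finitely many solutions over ℂ.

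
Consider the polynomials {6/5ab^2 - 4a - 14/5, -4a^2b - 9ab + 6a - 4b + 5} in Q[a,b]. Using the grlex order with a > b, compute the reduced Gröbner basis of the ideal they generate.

f_1 = 6/5ab^2 - 4a - 14/5, LT = ab^2.
f_2 = -4a^2b - 9ab + 6a - 4b + 5, LT = a^2b.

S(f_1,f_2): lcm = a^2b^2. S = -9/4ab^2 - 10/3a^2 + 3/2ab - b^2 - 7/3a + 5/4b.
  leading term ab^2: subtract (-15/8)·f_1 from -9/4ab^2 - 10/3a^2 + 3/2ab - b^2 - 7/3a + 5/4b → -10/3a^2 + 3/2ab - b^2 - 59/6a + 5/4b - 21/4
  leading term a^2: no divisor's leading term divides it; move -10/3a^2 to the remainder.
  leading term ab: no divisor's leading term divides it; move 3/2ab to the remainder.
  leading term b^2: no divisor's leading term divides it; move -b^2 to the remainder.
  leading term a: no divisor's leading term divides it; move -59/6a to the remainder.
  leading term b: no divisor's leading term divides it; move 5/4b to the remainder.
  leading term 1: no divisor's leading term divides it; move -21/4 to the remainder.
  remainder -10/3a^2 + 3/2ab - b^2 - 59/6a + 5/4b - 21/4 ≠ 0; add g_3 = -10/3a^2 + 3/2ab - b^2 - 59/6a + 5/4b - 21/4 to the basis.

S(f_1,g_3): lcm = a^2b^2. S = 9/20ab^3 - 3/10b^4 - 59/20ab^2 + 3/8b^3 - 10/3a^2 - 63/40b^2 - 7/3a.
  leading term ab^3: subtract (3/8b)·f_1 from 9/20ab^3 - 3/10b^4 - 59/20ab^2 + 3/8b^3 - 10/3a^2 - 63/40b^2 - 7/3a → -3/10b^4 - 59/20ab^2 + 3/8b^3 - 10/3a^2 + 3/2ab - 63/40b^2 - 7/3a + 21/20b
  leading term b^4: no divisor's leading term divides it; move -3/10b^4 to the remainder.
  leading term ab^2: subtract (-59/24)·f_1 from -59/20ab^2 + 3/8b^3 - 10/3a^2 + 3/2ab - 63/40b^2 - 7/3a + 21/20b → 3/8b^3 - 10/3a^2 + 3/2ab - 63/40b^2 - 73/6a + 21/20b - 413/60
  leading term b^3: no divisor's leading term divides it; move 3/8b^3 to the remainder.
  leading term a^2: subtract (1)·g_3 from -10/3a^2 + 3/2ab - 63/40b^2 - 73/6a + 21/20b - 413/60 → -23/40b^2 - 7/3a - 1/5b - 49/30
  leading term b^2: no divisor's leading term divides it; move -23/40b^2 to the remainder.
  leading term a: no divisor's leading term divides it; move -7/3a to the remainder.
  leading term b: no divisor's leading term divides it; move -1/5b to the remainder.
  leading term 1: no divisor's leading term divides it; move -49/30 to the remainder.
  remainder -3/10b^4 + 3/8b^3 - 23/40b^2 - 7/3a - 1/5b - 49/30 ≠ 0; add g_4 = -3/10b^4 + 3/8b^3 - 23/40b^2 - 7/3a - 1/5b - 49/30 to the basis.

S(f_2,g_3): lcm = a^2b. S = 9/20ab^2 - 3/10b^3 - 7/10ab + 3/8b^2 - 3/2a - 23/40b - 5/4.
  leading term ab^2: subtract (3/8)·f_1 from 9/20ab^2 - 3/10b^3 - 7/10ab + 3/8b^2 - 3/2a - 23/40b - 5/4 → -3/10b^3 - 7/10ab + 3/8b^2 - 23/40b - 1/5
  leading term b^3: no divisor's leading term divides it; move -3/10b^3 to the remainder.
  leading term ab: no divisor's leading term divides it; move -7/10ab to the remainder.
  leading term b^2: no divisor's leading term divides it; move 3/8b^2 to the remainder.
  leading term b: no divisor's leading term divides it; move -23/40b to the remainder.
  leading term 1: no divisor's leading term divides it; move -1/5 to the remainder.
  remainder -3/10b^3 - 7/10ab + 3/8b^2 - 23/40b - 1/5 ≠ 0; add g_5 = -3/10b^3 - 7/10ab + 3/8b^2 - 23/40b - 1/5 to the basis.

The other S-polynomials (S(f_1,g_4), S(f_2,g_4), S(g_3,g_4), S(f_1,g_5), S(f_2,g_5), S(g_3,g_5), S(g_4,g_5)) all reduce to 0 modulo the current basis, so we have a Gröbner basis.
Inter-reduce: drop elements whose leading term is divisible by another's, tail-reduce, and make monic.

G = {ab^2 - 10/3a - 7/3, b^3 + 7/3ab - 5/4b^2 + 23/12b + 2/3, a^2 - 9/20ab + 3/10b^2 + 59/20a - 3/8b + 63/40}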